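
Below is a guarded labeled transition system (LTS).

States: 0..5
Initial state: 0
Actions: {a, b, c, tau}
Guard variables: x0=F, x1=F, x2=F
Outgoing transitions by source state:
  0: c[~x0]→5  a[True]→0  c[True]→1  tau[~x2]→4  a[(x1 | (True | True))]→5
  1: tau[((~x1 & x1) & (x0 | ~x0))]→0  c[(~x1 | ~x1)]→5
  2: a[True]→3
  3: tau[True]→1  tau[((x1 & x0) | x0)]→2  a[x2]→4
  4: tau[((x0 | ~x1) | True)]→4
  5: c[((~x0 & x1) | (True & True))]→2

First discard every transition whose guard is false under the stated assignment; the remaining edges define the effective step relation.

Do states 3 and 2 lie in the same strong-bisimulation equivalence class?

Bisimulation quotient by refinement:
  round 0: {{0,1,2,3,4,5}}
  round 1: {{0},{1,5},{2},{3,4}}
  round 2: {{0},{1},{2},{3},{4},{5}}
stable after 3 split(s): 6 block(s)
class of 3: {3}; class of 2: {2}

Answer: NOT BISIMILAR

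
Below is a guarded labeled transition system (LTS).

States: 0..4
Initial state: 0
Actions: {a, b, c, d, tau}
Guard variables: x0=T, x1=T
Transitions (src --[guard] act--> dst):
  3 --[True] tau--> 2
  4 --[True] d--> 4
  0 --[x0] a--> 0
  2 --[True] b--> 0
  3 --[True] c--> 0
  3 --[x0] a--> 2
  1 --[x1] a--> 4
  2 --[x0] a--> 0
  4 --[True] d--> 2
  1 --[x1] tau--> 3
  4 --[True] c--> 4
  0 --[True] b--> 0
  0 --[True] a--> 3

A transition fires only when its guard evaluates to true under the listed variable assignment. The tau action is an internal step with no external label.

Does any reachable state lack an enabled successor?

Reachable = {0,2,3}
  0: a→0  a→3  b→0  [deg 3]
  2: a→0  b→0  [deg 2]
  3: a→2  c→0  tau→2  [deg 3]

Answer: DEADLOCK-FREE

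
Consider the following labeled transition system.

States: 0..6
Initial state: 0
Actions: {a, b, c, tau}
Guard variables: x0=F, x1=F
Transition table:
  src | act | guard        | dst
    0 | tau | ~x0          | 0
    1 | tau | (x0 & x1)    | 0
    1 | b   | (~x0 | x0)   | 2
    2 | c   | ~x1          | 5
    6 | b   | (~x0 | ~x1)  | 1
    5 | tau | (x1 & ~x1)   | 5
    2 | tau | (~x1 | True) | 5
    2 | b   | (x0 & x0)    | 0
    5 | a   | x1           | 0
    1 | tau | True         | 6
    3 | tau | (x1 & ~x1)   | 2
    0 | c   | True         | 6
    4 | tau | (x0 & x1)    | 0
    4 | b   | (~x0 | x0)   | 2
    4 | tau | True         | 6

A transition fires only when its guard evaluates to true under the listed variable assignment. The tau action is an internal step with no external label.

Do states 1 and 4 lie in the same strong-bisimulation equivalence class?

Bisimulation quotient by refinement:
  round 0: {{0,1,2,3,4,5,6}}
  round 1: {{0,2},{1,4},{3,5},{6}}
  round 2: {{0},{1,4},{2},{3,5},{6}}
Fixed point at round 3; 5 class(es).
class of 1: {1,4}; class of 4: {1,4}

Answer: BISIMILAR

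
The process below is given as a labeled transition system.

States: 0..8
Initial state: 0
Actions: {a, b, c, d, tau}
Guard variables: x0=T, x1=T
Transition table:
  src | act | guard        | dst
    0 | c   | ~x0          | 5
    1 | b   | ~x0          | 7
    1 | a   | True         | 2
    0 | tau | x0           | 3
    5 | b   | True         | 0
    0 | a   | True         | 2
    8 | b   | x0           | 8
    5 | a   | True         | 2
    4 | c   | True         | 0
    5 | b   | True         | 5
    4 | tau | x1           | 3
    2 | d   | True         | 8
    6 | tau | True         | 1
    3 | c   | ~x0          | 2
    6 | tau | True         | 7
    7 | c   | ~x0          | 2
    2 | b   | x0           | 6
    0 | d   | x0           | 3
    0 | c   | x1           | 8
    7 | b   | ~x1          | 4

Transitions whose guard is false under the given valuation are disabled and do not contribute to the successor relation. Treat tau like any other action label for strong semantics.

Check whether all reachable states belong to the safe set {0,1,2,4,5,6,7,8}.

Inv-set: {0,1,2,4,5,6,7,8}
Reachable = {0,1,2,3,6,7,8}
  0: ✓
  1: ✓
  2: ✓
  3: outside
  6: ✓
  7: ✓
  8: ✓
witness against invariant: tau → 3

Answer: INVARIANT VIOLATED at state 3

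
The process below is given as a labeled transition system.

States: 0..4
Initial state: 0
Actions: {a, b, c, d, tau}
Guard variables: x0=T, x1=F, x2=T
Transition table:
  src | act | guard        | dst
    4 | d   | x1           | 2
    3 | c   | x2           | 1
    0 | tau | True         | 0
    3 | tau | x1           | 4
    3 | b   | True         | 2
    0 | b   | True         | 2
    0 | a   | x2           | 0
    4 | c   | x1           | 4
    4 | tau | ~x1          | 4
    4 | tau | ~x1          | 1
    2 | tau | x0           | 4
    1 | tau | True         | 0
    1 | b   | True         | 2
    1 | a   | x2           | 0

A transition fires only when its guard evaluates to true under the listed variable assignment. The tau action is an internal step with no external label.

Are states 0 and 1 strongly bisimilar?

Answer: BISIMILAR

Working:
Bisimulation quotient by refinement:
  π0 = {{0,1,2,3,4}}
  π1 = {{0,1},{2,4},{3}}
  π2 = {{0,1},{2},{3},{4}}
Fixed point at round 3; 4 class(es).
0∈{0,1}, 1∈{0,1}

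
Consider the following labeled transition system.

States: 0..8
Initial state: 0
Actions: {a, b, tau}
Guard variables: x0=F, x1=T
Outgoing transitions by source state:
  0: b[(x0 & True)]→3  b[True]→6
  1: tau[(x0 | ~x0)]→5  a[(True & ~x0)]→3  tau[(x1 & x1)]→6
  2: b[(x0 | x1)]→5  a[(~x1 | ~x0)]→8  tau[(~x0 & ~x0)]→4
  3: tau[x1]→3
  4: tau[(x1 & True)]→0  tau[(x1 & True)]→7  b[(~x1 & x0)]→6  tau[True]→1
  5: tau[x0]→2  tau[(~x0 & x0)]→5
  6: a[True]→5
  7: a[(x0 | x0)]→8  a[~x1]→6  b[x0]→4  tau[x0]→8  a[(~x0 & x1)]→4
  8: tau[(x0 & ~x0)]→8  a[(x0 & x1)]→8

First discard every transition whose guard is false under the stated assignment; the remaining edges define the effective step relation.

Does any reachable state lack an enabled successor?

Answer: DEADLOCK at state 5

Working:
Reachable = {0,5,6}
  0: b→6  [1 exit(s)]
  5: ∅  [no exit]
  6: a→5  [1 exit(s)]
trace reaching 5: b·a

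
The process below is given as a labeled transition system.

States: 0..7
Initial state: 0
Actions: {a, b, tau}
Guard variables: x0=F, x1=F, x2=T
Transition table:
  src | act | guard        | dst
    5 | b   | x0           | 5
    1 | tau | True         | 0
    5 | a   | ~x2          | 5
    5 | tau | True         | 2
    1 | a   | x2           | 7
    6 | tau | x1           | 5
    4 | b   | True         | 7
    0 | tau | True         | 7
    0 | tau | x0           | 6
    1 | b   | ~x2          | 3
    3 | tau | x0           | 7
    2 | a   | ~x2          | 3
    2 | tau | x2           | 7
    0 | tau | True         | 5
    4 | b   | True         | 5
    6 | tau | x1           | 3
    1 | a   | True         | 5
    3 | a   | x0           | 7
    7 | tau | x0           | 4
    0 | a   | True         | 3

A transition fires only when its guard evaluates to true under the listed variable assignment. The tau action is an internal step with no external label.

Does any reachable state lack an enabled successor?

Answer: DEADLOCK at state 3

Working:
R = {0,2,3,5,7}
  0: a→3  tau→5  tau→7  [deg 3]
  2: tau→7  [deg 1]
  3: ∅  [deadlock]
  5: tau→2  [deg 1]
  7: ∅  [deadlock]
Path to 3: a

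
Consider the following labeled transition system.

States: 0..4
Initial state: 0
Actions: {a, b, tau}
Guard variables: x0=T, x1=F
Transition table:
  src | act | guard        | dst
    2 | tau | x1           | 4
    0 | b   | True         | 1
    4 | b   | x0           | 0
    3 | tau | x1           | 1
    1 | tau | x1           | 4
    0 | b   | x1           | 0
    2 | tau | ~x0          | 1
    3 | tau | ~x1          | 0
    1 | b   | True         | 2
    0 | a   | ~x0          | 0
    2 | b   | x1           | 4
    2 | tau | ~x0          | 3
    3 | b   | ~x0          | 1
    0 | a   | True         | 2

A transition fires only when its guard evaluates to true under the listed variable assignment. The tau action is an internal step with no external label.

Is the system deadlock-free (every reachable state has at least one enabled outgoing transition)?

Answer: DEADLOCK at state 2

Working:
Reach set: {0,1,2}
  0: a→2  b→1  [2 out]
  1: b→2  [1 out]
  2: ∅  [STUCK]
witness 2: a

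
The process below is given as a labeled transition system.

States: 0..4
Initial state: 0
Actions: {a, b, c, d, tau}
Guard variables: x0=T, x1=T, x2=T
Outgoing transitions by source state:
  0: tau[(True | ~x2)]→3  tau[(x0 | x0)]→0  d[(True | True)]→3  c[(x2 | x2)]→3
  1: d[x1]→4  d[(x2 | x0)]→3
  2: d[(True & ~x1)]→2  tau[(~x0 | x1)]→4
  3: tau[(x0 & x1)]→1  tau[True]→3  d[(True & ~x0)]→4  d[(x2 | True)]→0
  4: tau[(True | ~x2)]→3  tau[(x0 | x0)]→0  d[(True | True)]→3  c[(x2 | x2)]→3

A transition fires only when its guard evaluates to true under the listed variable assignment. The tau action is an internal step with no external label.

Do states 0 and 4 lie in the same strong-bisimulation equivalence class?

Answer: BISIMILAR

Analysis:
Refine partition for ~:
  round 0: {{0,1,2,3,4}}
  round 1: {{0,4},{1},{2},{3}}
4 equivalence class(es) (converged in 2)
class of 0: {0,4}; class of 4: {0,4}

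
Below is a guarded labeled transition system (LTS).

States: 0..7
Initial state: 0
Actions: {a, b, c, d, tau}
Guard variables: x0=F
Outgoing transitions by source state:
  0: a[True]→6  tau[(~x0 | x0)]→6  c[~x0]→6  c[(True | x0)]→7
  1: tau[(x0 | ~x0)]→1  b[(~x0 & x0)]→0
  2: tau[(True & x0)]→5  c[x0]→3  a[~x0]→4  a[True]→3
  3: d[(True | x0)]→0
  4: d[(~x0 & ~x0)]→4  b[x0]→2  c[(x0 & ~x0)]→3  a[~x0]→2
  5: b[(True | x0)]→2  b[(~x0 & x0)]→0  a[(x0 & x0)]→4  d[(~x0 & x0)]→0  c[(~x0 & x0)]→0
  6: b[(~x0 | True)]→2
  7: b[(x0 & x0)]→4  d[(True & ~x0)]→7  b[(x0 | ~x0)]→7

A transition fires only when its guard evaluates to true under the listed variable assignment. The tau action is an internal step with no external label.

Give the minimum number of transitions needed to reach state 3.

Breadth-first toward 3:
  depth 0: {0}
  depth 1: {6,7}
  depth 2: {2}
  depth 3: {3,4}
first hit 3 at d=3 via a·b·a

Answer: 3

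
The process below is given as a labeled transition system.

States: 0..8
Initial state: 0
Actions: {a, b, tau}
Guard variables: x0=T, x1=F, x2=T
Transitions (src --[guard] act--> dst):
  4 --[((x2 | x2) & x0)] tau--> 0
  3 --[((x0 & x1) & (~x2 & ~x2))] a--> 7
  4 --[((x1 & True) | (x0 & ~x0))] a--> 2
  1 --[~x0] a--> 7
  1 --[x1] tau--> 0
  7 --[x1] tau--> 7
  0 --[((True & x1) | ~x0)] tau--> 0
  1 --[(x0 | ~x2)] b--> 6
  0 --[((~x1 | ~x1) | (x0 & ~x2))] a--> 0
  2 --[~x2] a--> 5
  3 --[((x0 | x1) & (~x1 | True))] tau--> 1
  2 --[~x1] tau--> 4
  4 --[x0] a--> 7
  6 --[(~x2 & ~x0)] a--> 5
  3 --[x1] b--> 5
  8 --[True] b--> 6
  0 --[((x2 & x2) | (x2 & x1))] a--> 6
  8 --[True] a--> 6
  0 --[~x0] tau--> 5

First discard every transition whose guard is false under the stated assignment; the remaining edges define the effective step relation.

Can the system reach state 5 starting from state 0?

Answer: UNREACHABLE

Analysis:
After dropping false guards: 9 live edges.
depth 0: {0}
depth 1: {6}  now seen {0,6}
R = {0,6}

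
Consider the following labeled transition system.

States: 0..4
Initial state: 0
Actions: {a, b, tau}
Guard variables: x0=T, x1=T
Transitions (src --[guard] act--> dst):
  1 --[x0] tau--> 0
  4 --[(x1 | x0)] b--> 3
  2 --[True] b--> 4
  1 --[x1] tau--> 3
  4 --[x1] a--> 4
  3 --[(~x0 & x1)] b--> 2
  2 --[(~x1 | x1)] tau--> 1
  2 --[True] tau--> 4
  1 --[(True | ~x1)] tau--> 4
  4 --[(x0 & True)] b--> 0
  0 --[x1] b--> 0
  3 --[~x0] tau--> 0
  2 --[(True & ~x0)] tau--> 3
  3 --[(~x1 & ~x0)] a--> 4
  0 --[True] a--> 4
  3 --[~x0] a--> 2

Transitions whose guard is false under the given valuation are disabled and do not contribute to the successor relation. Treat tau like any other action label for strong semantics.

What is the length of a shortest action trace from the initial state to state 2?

BFS to 2:
  depth 0: {0}
  depth 1: {4}
  depth 2: {3}
2 never appears.

Answer: UNREACHABLE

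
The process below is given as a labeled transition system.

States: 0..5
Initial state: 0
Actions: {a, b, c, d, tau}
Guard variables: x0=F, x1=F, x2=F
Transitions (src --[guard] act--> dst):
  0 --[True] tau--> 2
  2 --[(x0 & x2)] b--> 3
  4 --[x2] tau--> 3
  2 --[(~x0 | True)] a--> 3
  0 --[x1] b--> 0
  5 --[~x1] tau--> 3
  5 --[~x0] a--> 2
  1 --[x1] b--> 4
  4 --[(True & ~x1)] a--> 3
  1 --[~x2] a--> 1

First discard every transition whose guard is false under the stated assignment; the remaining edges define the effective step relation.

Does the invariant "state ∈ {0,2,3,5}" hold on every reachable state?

Answer: INVARIANT HOLDS

Trace:
Safe = {0,2,3,5}
Reachable = {0,2,3}
  0: ok
  2: ok
  3: ok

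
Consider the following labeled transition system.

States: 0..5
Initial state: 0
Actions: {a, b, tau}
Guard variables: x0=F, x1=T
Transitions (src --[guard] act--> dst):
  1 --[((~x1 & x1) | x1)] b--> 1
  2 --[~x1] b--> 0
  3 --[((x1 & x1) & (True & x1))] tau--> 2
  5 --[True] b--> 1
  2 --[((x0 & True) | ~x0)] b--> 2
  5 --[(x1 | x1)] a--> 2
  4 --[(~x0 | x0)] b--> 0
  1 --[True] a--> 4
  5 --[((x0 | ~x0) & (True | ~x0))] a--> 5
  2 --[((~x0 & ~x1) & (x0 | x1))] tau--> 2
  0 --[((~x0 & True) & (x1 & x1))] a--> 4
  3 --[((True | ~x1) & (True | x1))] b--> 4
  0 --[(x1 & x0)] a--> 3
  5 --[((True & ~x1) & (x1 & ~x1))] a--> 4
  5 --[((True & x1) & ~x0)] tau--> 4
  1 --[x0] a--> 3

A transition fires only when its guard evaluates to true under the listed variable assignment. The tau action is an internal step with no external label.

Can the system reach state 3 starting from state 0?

Answer: UNREACHABLE

Trace:
After dropping false guards: 11 live edges.
Layer 0: {0}
Layer 1: {4}  cumulative {0,4}
R = {0,4}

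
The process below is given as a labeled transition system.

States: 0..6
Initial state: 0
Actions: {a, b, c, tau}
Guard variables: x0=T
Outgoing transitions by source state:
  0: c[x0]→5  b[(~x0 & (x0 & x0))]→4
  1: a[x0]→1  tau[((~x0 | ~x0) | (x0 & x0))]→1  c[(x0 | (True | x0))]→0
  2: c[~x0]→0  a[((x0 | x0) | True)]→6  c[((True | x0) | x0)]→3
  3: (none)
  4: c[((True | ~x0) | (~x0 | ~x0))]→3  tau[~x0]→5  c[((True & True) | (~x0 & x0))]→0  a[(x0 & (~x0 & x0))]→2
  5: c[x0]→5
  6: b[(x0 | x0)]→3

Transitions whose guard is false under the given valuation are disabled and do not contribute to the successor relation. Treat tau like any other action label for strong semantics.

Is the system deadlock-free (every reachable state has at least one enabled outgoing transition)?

Reachable = {0,5}
  0: c→5  [deg 1]
  5: c→5  [deg 1]

Answer: DEADLOCK-FREE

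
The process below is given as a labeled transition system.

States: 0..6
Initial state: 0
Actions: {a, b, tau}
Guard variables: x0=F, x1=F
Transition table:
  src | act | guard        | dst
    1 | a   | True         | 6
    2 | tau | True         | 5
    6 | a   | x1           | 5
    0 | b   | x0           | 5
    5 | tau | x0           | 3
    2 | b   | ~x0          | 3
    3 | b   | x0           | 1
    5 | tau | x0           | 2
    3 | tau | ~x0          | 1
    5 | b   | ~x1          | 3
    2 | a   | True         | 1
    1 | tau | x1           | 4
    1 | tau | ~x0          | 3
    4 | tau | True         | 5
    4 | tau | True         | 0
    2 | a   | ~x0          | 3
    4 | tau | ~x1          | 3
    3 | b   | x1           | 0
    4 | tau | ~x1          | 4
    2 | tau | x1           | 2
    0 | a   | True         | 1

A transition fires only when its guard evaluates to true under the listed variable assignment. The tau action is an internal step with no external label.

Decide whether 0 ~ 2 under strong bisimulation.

Compute ~ classes (split until stable):
  P[0] = {{0,1,2,3,4,5,6}}
  P[1] = {{0},{1},{2},{3,4},{5},{6}}
  P[2] = {{0},{1},{2},{3},{4},{5},{6}}
7 equivalence class(es) (converged in 3)
[0]={0}  [2]={2}

Answer: NOT BISIMILAR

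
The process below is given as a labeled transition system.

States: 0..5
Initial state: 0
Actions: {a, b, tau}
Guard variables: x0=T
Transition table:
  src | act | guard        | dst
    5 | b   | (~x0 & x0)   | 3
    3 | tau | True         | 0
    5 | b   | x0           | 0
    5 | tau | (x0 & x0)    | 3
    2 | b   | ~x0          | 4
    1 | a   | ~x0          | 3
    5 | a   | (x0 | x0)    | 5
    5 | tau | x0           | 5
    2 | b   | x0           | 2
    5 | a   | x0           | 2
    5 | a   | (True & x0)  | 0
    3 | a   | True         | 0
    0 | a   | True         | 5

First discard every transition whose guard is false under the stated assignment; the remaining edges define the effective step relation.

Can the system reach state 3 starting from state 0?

Answer: REACHABLE

Trace:
10 transition(s) survive guard evaluation.
L0 = {0}
L1 = {5}  total {0,5}
L2 = {2,3}  total {0,2,3,5}
R = {0,2,3,5}
Path to 3: a·tau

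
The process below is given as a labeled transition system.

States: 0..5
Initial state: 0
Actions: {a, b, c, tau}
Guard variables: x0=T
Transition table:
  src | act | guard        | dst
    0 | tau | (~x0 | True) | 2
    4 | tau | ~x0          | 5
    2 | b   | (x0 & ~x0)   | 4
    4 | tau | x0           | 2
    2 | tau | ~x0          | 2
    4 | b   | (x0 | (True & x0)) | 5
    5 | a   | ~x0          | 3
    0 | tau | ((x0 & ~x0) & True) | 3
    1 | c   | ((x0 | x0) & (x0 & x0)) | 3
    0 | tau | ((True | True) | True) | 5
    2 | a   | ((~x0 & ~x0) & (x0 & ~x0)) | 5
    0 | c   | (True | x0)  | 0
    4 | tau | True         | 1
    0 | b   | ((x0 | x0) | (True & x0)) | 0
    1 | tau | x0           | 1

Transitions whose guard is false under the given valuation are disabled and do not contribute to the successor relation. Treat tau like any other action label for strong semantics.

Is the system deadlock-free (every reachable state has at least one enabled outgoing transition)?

R = {0,2,5}
  0: b→0  c→0  tau→2  tau→5  [4 out]
  2: ∅  [no exit]
  5: ∅  [no exit]
witness 2: tau

Answer: DEADLOCK at state 2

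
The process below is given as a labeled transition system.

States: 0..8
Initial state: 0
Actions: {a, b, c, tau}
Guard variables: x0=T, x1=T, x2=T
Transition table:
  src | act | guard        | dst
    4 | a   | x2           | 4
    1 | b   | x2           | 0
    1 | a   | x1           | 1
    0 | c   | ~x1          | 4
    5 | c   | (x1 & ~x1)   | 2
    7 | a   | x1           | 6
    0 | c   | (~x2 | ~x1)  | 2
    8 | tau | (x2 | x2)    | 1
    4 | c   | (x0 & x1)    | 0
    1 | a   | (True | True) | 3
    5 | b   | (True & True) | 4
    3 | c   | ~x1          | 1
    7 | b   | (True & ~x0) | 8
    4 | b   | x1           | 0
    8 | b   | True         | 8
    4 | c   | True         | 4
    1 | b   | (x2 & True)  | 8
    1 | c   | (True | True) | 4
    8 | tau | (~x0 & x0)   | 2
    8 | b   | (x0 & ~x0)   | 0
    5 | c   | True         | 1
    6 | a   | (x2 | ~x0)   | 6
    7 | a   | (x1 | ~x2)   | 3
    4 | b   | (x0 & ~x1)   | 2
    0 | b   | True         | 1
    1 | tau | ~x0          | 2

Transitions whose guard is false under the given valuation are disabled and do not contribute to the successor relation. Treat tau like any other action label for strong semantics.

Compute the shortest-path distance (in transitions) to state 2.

BFS to 2:
  L0 = {0}
  L1 = {1}
  L2 = {3,4,8}
2 never appears.

Answer: UNREACHABLE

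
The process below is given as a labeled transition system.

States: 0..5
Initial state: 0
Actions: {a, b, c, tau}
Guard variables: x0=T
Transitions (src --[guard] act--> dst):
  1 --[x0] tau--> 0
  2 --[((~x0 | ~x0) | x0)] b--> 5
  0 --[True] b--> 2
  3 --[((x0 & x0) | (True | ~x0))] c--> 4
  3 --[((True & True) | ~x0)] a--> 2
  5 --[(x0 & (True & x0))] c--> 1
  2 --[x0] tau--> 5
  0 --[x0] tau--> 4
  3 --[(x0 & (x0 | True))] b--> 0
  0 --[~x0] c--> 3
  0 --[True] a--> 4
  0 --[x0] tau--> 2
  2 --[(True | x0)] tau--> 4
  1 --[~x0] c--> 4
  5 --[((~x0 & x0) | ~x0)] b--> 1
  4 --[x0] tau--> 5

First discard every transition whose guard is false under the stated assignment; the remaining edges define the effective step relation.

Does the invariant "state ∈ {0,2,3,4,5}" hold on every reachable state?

Inv-set: {0,2,3,4,5}
Reachable = {0,1,2,4,5}
  0: safe
  1: VIOLATES
  2: safe
  4: safe
  5: safe
counterexample path to 1: b·b·c

Answer: INVARIANT VIOLATED at state 1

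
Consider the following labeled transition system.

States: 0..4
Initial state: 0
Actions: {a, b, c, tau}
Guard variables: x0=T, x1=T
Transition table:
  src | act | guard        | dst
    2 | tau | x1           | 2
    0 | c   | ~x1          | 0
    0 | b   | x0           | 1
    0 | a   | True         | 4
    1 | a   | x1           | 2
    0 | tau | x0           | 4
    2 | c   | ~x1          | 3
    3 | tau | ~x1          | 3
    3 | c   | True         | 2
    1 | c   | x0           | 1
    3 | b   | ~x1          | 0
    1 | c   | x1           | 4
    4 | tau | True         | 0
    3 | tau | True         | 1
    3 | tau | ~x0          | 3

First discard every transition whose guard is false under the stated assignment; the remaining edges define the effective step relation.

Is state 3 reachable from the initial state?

10 transition(s) survive guard evaluation.
depth 0: {0}
depth 1: {1,4}  total {0,1,4}
depth 2: {2}  total {0,1,2,4}
Reachable = {0,1,2,4}

Answer: UNREACHABLE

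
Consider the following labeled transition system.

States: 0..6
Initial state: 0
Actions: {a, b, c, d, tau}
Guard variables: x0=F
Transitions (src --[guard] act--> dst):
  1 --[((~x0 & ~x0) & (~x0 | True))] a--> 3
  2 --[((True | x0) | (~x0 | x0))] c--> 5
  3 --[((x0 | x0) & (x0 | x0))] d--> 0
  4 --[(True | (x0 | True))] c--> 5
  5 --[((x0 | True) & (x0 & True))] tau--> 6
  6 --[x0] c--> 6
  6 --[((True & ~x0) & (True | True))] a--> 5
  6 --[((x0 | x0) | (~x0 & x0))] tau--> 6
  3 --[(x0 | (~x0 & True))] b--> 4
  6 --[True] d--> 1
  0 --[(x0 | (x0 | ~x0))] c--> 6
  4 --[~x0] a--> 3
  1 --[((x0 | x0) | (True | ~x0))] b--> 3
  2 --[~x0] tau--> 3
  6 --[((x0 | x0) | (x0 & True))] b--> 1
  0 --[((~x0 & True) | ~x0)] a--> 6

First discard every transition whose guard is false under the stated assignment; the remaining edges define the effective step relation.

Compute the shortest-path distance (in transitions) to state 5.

BFS to 5:
  depth 0: {0}
  depth 1: {6}
  depth 2: {1,5}
5 enters at depth 2; path a·a

Answer: 2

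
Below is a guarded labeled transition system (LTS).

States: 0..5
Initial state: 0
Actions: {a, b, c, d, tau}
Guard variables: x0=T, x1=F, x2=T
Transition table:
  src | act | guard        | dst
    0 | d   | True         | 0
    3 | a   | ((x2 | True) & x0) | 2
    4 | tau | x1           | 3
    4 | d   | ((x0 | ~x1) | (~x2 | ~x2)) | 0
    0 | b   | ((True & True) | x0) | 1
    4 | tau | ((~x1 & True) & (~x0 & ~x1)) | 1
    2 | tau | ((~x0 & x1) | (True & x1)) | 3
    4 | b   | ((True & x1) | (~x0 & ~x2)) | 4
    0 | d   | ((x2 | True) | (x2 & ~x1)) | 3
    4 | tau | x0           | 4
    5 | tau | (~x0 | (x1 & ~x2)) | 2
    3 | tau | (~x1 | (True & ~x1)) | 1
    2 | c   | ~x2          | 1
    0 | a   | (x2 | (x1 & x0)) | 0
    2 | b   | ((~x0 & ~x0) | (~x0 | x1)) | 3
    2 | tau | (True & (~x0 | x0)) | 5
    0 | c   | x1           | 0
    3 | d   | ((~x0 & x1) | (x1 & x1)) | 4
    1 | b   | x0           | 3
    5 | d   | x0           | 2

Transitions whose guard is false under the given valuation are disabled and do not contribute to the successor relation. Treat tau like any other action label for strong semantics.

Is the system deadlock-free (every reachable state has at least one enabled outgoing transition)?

Answer: DEADLOCK-FREE

Working:
R = {0,1,2,3,5}
  0: a→0  b→1  d→0  d→3  [4 out]
  1: b→3  [1 out]
  2: tau→5  [1 out]
  3: a→2  tau→1  [2 out]
  5: d→2  [1 out]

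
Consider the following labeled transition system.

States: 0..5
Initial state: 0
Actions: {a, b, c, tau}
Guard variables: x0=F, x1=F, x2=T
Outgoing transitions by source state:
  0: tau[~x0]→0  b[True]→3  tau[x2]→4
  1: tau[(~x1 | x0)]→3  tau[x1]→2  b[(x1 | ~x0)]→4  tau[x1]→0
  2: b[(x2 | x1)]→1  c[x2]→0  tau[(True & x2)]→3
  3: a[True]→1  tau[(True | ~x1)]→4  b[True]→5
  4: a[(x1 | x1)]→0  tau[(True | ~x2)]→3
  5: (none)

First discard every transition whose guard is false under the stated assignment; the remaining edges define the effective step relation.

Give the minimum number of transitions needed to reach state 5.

BFS to 5:
  Layer 0: {0}
  Layer 1: {3,4}
  Layer 2: {1,5}
first hit 5 at d=2 via b·b

Answer: 2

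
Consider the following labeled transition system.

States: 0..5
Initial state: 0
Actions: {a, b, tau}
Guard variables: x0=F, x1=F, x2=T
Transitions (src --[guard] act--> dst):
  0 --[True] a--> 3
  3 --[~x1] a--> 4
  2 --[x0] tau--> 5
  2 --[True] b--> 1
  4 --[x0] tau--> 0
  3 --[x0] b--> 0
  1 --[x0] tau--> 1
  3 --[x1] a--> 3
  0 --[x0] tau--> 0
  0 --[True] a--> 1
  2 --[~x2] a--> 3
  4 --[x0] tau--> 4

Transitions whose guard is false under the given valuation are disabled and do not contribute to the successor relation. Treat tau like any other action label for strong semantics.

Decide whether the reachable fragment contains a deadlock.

Reachable = {0,1,3,4}
  0: a→1  a→3  [2 out]
  1: ∅  [no exit]
  3: a→4  [1 out]
  4: ∅  [no exit]
Path to 1: a

Answer: DEADLOCK at state 1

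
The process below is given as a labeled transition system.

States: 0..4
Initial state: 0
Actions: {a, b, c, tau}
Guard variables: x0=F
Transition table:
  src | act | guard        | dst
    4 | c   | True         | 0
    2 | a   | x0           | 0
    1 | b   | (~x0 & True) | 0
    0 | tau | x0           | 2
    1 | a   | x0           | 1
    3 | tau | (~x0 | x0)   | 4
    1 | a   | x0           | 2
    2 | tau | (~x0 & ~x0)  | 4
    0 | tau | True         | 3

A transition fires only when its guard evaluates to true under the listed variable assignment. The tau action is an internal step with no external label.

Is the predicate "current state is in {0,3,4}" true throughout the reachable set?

Answer: INVARIANT HOLDS

Analysis:
Allowed set {0,3,4}
Reachable = {0,3,4}
  0: ok
  3: ok
  4: ok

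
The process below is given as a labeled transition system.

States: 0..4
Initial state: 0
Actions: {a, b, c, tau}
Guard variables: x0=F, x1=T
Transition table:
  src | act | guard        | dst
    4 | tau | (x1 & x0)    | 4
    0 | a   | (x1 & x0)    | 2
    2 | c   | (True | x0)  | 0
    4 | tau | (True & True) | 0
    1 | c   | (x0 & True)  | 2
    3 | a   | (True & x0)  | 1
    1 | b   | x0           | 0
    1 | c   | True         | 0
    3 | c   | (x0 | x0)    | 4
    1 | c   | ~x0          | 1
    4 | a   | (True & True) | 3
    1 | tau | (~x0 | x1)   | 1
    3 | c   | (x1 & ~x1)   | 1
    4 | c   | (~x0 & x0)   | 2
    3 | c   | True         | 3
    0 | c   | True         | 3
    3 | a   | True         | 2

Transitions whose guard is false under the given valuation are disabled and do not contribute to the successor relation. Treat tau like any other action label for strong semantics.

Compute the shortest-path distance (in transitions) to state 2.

Answer: 2

Trace:
BFS to 2:
  L0 = {0}
  L1 = {3}
  L2 = {2}
2 enters at depth 2; path c·a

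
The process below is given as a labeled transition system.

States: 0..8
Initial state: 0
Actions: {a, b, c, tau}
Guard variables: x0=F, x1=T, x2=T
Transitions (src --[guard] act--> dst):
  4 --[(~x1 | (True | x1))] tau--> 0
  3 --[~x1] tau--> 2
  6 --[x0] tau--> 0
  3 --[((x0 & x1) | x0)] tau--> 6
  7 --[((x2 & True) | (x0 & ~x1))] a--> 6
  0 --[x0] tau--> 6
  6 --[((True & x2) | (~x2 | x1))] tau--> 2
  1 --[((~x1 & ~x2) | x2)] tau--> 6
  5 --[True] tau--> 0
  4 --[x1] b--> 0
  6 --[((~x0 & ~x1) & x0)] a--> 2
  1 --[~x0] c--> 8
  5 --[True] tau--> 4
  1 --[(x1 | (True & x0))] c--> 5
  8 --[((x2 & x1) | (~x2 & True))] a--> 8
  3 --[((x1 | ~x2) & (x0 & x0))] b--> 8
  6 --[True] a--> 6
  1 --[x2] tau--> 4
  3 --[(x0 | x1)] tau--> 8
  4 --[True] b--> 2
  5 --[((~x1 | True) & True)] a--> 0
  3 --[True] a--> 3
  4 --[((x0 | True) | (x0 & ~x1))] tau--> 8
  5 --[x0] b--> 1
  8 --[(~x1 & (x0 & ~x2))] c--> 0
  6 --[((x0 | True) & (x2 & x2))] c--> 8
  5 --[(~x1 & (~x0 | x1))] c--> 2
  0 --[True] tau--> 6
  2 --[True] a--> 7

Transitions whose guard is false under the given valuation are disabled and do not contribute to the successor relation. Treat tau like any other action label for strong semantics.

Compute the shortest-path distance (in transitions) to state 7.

Answer: 3

Analysis:
BFS to 7:
  Layer 0: {0}
  Layer 1: {6}
  Layer 2: {2,8}
  Layer 3: {7}
first hit 7 at d=3 via tau·tau·a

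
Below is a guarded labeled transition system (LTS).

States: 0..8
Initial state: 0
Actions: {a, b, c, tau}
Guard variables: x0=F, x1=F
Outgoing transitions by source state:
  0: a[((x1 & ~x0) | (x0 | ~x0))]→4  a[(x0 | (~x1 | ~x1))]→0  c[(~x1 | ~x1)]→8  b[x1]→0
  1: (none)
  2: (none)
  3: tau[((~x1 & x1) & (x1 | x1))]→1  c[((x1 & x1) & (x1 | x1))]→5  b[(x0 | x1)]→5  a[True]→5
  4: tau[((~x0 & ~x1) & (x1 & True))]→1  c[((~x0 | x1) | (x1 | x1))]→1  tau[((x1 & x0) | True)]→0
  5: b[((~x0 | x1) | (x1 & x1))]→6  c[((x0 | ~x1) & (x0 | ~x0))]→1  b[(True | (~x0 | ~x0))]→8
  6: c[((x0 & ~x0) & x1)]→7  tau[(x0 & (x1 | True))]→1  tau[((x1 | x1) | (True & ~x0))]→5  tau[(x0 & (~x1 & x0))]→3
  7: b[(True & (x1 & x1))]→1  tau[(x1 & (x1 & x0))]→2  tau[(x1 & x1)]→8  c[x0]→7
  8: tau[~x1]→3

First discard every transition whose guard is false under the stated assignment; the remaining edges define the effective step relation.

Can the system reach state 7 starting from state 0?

Guard filter leaves 11 enabled edge(s).
Layer 0: {0}
Layer 1: {4,8}  cumulative {0,4,8}
Layer 2: {1,3}  cumulative {0,1,3,4,8}
Layer 3: {5}  cumulative {0,1,3,4,5,8}
Layer 4: {6}  cumulative {0,1,3,4,5,6,8}
Reachable = {0,1,3,4,5,6,8}

Answer: UNREACHABLE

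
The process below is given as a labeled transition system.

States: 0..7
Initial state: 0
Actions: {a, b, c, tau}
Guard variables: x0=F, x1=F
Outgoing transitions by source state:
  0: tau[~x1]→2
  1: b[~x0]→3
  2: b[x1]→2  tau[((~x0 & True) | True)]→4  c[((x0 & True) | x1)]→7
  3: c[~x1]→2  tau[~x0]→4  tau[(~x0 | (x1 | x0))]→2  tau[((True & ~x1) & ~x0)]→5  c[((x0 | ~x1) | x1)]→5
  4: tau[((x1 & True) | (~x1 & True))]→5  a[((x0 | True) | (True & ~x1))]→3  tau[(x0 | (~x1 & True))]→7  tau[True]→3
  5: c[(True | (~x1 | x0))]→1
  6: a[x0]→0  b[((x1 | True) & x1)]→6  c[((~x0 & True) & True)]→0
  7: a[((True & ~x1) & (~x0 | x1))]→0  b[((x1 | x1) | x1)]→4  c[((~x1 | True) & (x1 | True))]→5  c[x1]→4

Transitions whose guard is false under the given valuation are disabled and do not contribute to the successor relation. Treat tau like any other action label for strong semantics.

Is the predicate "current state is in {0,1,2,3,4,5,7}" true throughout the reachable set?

Allowed set {0,1,2,3,4,5,7}
Reachable = {0,1,2,3,4,5,7}
  0: ✓
  1: ✓
  2: ✓
  3: ✓
  4: ✓
  5: ✓
  7: ✓

Answer: INVARIANT HOLDS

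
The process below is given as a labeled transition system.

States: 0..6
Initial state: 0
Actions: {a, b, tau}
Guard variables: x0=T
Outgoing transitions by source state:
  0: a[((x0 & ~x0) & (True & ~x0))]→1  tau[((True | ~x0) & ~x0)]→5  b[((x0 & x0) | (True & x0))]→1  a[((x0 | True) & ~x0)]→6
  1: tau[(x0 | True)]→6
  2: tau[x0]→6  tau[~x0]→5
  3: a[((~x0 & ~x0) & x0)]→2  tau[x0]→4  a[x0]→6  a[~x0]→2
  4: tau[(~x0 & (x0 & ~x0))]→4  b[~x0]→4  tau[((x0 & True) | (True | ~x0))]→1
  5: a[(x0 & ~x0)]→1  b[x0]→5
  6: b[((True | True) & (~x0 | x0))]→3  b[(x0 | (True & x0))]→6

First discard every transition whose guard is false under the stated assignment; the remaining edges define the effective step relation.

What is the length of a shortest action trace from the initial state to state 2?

Answer: UNREACHABLE

Working:
BFS to 2:
  L0 = {0}
  L1 = {1}
  L2 = {6}
  L3 = {3}
  L4 = {4}
2 never appears.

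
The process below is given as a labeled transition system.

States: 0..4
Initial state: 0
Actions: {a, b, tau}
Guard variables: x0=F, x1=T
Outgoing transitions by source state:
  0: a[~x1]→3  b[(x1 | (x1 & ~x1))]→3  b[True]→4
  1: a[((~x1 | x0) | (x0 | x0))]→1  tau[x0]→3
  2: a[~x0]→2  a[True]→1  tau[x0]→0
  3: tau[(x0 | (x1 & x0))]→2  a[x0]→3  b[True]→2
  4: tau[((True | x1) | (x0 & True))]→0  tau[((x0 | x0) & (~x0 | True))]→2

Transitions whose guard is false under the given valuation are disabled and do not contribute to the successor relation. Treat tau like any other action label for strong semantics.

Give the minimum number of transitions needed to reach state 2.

Breadth-first toward 2:
  Layer 0: {0}
  Layer 1: {3,4}
  Layer 2: {2}
2 enters at depth 2; path b·b

Answer: 2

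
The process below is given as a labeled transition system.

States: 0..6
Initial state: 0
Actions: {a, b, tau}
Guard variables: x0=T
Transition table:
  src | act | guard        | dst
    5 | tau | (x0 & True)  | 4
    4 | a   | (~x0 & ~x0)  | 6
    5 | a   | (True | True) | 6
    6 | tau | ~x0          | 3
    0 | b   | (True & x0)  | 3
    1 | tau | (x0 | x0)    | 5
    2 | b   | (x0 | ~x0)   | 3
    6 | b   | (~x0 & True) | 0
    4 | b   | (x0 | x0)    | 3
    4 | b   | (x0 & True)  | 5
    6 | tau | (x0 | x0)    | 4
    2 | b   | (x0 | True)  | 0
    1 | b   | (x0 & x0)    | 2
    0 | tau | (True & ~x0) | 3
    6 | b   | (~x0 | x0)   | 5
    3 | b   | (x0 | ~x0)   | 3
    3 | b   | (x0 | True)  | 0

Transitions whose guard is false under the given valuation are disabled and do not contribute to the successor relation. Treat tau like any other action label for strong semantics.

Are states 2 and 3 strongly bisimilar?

Bisimulation quotient by refinement:
  π0 = {{0,1,2,3,4,5,6}}
  π1 = {{0,2,3,4},{1,6},{5}}
  π2 = {{0,2,3},{1},{4},{5},{6}}
5 equivalence class(es) (converged in 3)
class of 2: {0,2,3}; class of 3: {0,2,3}

Answer: BISIMILAR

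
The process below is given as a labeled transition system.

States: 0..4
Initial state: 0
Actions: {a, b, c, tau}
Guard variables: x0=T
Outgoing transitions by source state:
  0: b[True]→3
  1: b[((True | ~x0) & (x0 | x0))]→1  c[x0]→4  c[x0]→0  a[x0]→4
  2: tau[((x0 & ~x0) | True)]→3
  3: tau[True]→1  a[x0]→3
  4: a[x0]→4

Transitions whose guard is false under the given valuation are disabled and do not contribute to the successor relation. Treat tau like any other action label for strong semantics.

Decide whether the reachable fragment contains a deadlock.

Reach set: {0,1,3,4}
  0: b→3  [1 out]
  1: a→4  b→1  c→0  c→4  [4 out]
  3: a→3  tau→1  [2 out]
  4: a→4  [1 out]

Answer: DEADLOCK-FREE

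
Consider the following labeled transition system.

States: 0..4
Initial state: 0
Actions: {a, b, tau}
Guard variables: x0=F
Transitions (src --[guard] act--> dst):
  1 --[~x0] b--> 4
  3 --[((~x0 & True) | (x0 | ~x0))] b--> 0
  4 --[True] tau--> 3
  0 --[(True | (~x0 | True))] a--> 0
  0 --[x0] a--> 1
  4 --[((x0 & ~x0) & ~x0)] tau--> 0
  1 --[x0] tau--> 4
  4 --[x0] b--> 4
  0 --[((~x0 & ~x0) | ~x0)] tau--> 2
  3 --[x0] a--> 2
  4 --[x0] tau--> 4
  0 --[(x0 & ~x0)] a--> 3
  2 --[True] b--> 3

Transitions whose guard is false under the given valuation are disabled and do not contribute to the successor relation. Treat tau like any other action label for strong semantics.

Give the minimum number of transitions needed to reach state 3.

Answer: 2

Working:
BFS to 3:
  depth 0: {0}
  depth 1: {2}
  depth 2: {3}
3 enters at depth 2; path tau·b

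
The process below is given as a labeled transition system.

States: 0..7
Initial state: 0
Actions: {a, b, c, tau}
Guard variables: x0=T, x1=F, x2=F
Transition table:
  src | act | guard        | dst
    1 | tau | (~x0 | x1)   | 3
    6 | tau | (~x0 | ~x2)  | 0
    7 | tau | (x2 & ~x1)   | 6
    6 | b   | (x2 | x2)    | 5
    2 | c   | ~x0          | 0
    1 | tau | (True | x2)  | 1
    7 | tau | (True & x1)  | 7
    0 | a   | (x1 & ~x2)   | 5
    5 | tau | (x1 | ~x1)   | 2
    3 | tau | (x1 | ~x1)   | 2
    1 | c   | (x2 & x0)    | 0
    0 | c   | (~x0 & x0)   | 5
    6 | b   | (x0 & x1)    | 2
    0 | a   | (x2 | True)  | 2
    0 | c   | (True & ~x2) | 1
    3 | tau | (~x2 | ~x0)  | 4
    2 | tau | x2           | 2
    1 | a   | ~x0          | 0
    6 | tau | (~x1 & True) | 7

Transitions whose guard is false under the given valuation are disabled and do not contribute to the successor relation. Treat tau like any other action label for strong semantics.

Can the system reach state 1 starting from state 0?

Answer: REACHABLE

Working:
Guard filter leaves 8 enabled edge(s).
L0 = {0}
L1 = {1,2}  now seen {0,1,2}
R = {0,1,2}
witness 1: c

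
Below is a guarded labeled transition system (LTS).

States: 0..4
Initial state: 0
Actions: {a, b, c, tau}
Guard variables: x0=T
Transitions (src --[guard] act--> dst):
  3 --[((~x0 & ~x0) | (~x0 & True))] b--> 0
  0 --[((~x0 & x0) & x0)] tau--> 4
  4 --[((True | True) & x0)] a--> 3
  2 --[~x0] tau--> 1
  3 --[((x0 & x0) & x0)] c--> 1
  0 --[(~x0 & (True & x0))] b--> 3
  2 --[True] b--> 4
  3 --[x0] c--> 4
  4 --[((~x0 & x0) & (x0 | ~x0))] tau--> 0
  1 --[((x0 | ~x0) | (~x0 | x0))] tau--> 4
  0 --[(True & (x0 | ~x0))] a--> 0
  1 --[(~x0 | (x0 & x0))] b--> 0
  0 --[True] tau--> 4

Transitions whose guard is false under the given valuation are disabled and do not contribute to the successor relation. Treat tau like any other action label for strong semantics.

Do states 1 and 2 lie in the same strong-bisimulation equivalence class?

Answer: NOT BISIMILAR

Analysis:
Bisimulation quotient by refinement:
  P[0] = {{0,1,2,3,4}}
  P[1] = {{0},{1},{2},{3},{4}}
Fixed point at round 2; 5 class(es).
class of 1: {1}; class of 2: {2}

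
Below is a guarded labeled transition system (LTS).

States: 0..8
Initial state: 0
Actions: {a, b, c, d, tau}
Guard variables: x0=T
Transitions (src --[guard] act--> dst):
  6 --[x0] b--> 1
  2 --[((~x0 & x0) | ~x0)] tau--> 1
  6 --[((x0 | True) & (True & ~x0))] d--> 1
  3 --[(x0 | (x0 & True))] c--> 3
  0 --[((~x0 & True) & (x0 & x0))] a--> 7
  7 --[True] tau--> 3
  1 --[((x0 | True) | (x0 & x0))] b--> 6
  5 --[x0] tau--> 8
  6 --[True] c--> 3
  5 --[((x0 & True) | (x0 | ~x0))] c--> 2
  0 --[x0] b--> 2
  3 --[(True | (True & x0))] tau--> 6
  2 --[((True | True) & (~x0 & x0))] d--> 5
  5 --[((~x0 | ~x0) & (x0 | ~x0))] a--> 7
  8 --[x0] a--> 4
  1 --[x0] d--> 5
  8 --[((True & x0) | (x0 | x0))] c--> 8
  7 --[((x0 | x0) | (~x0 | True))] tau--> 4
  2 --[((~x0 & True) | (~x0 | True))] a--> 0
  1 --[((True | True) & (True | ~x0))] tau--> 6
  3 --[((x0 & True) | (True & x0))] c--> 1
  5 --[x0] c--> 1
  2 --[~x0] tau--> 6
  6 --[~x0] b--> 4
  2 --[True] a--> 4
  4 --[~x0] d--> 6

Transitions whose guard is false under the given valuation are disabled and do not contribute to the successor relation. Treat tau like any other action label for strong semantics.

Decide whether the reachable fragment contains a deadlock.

Answer: DEADLOCK at state 4

Working:
Reach set: {0,2,4}
  0: b→2  [1 exit(s)]
  2: a→0  a→4  [2 exit(s)]
  4: ∅  [STUCK]
trace reaching 4: b·a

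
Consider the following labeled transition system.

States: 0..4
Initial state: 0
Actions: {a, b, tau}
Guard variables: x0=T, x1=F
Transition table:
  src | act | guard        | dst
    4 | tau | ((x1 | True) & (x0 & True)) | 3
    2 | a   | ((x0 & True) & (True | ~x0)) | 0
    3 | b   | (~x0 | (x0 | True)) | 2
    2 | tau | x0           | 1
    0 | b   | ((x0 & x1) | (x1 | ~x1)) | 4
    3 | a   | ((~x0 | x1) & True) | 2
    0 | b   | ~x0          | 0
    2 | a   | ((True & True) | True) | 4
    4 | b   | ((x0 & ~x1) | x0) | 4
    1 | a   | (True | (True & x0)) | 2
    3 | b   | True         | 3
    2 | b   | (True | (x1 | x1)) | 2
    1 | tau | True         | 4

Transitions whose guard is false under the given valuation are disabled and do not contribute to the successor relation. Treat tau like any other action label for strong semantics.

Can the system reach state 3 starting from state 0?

Answer: REACHABLE

Analysis:
Guard filter leaves 11 enabled edge(s).
depth 0: {0}
depth 1: {4}  now seen {0,4}
depth 2: {3}  now seen {0,3,4}
depth 3: {2}  now seen {0,2,3,4}
depth 4: {1}  now seen {0,1,2,3,4}
R = {0,1,2,3,4}
witness 3: b·tau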